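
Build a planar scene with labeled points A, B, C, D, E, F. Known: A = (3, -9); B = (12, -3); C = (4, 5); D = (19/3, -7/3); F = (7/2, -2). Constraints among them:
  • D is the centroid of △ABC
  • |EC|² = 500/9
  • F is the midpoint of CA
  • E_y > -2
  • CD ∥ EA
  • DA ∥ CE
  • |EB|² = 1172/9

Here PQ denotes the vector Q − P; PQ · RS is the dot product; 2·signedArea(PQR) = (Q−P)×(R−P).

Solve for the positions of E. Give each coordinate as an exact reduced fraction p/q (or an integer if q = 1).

E = (2/3, -5/3)

1. E_x = 2/3  [CD ∥ EA ∩ DA ∥ CE]
2. E_y = -5/3  [CD ∥ EA ∩ DA ∥ CE]
   → E = (2/3, -5/3)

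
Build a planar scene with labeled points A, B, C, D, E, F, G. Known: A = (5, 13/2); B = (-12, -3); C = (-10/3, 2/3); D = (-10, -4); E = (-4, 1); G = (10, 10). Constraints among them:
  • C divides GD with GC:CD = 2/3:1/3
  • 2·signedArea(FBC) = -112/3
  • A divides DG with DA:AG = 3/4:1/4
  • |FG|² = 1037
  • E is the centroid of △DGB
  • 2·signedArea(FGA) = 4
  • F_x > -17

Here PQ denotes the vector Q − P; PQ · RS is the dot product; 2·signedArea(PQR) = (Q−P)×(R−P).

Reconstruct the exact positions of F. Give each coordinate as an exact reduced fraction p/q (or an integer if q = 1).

1. F_x = -16  [2·signedArea(FGA) = 4 ∩ 2·signedArea(FBC) = -112/3]
2. F_y = -9  [2·signedArea(FGA) = 4 ∩ 2·signedArea(FBC) = -112/3]
   → F = (-16, -9)

F = (-16, -9)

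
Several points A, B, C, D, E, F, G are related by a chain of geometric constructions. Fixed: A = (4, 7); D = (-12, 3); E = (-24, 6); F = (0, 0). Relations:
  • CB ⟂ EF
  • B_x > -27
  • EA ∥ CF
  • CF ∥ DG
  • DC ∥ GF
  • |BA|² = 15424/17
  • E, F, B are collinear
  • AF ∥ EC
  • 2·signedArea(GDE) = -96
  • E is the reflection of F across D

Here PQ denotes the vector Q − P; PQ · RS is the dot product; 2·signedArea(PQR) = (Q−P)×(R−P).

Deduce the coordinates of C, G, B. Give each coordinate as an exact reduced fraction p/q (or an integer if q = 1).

1. C_x = -28  [EA ∥ CF ∩ AF ∥ EC]
2. C_y = -1  [EA ∥ CF ∩ AF ∥ EC]
   → C = (-28, -1)
3. G_x = 16  [DC ∥ GF ∩ CF ∥ DG]
4. G_y = 4  [DC ∥ GF ∩ CF ∥ DG]
   → G = (16, 4)
5. B_x = -444/17  [E, F, B are collinear ∩ CB ⟂ EF]
6. B_y = 111/17  [E, F, B are collinear ∩ CB ⟂ EF]
   → B = (-444/17, 111/17)

B = (-444/17, 111/17)
C = (-28, -1)
G = (16, 4)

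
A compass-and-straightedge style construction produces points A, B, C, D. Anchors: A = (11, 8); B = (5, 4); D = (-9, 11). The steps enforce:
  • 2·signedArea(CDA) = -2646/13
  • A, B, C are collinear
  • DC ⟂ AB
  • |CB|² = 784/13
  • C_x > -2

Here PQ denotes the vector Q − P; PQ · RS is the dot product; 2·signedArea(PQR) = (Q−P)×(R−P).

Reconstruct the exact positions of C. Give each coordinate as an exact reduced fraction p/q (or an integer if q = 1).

C = (-19/13, -4/13)

1. C_x = -19/13  [A, B, C are collinear ∩ DC ⟂ AB]
2. C_y = -4/13  [A, B, C are collinear ∩ DC ⟂ AB]
   → C = (-19/13, -4/13)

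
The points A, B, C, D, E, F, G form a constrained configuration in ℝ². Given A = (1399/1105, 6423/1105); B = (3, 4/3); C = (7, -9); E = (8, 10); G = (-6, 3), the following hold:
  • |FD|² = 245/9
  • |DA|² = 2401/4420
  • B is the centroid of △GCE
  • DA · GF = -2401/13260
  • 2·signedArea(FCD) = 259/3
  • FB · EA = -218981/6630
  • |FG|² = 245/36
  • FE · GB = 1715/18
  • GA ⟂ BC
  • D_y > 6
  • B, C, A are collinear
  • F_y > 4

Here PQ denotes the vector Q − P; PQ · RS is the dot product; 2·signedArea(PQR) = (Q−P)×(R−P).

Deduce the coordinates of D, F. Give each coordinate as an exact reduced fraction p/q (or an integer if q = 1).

D = (1, 13/2)
F = (-11/3, 25/6)

1. F_x = -11/3  [FE · GB = 1715/18 ∩ FB · EA = -218981/6630]
2. F_y = 25/6  [FE · GB = 1715/18 ∩ FB · EA = -218981/6630]
   → F = (-11/3, 25/6)
3. D_x = 1  [DA · GF = -2401/13260 ∩ 2·signedArea(FCD) = 259/3]
4. D_y = 13/2  [DA · GF = -2401/13260 ∩ 2·signedArea(FCD) = 259/3]
   → D = (1, 13/2)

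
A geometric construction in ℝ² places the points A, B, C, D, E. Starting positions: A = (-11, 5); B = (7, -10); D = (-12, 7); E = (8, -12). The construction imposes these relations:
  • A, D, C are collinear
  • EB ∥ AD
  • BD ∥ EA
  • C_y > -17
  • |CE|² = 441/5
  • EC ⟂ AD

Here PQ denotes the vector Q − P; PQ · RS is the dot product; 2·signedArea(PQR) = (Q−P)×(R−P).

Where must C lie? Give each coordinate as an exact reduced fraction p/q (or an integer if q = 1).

C = (-2/5, -81/5)

1. C_x = -2/5  [A, D, C are collinear ∩ EC ⟂ AD]
2. C_y = -81/5  [A, D, C are collinear ∩ EC ⟂ AD]
   → C = (-2/5, -81/5)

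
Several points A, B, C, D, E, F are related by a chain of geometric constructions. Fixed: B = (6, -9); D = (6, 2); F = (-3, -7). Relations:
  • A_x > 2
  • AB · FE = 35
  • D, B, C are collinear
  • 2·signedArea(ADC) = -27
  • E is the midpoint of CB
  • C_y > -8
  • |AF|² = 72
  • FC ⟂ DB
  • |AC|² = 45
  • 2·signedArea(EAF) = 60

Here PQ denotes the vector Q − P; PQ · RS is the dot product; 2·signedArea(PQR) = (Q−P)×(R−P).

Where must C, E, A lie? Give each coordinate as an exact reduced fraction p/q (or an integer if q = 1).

A = (3, -1)
C = (6, -7)
E = (6, -8)

1. C_x = 6  [D, B, C are collinear ∩ FC ⟂ DB]
2. C_y = -7  [D, B, C are collinear ∩ FC ⟂ DB]
   → C = (6, -7)
3. E_x = 6  [E is the midpoint of CB]
4. E_y = -8  [E is the midpoint of CB]
   → E = (6, -8)
5. A_x = 3  [2·signedArea(ADC) = -27 ∩ 2·signedArea(EAF) = 60]
6. A_y = -1  [2·signedArea(ADC) = -27 ∩ 2·signedArea(EAF) = 60]
   → A = (3, -1)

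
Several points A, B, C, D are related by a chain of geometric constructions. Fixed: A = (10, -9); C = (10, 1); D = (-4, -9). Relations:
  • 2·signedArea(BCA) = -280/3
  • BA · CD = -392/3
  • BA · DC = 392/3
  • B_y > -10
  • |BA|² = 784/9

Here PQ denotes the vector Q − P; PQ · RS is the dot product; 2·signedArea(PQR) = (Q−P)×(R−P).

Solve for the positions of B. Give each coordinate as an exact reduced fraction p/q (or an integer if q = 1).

B = (2/3, -9)

1. B_x = 2/3  [BA · CD = -392/3 ∩ 2·signedArea(BCA) = -280/3]
2. B_y = -9  [BA · CD = -392/3 ∩ 2·signedArea(BCA) = -280/3]
   → B = (2/3, -9)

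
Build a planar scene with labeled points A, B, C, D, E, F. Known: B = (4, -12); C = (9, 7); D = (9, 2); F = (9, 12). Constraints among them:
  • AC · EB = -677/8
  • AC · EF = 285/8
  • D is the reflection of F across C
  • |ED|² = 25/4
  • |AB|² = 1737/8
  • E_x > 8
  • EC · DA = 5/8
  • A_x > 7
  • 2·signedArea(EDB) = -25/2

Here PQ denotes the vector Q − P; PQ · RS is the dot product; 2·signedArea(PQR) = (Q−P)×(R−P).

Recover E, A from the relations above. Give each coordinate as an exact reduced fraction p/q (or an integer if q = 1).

A = (31/4, 9/4)
E = (9, 9/2)

1. E_x = 9  [line 14·x + -5·y + -207/2 = 0 ∩ |ED|² = 25/4]
2. E_y = 9/2  [line 14·x + -5·y + -207/2 = 0 ∩ |ED|² = 25/4]
   → E = (9, 9/2)
3. A_x = 31/4  [EC · DA = 5/8 ∩ AC · EB = -677/8]
4. A_y = 9/4  [EC · DA = 5/8 ∩ AC · EB = -677/8]
   → A = (31/4, 9/4)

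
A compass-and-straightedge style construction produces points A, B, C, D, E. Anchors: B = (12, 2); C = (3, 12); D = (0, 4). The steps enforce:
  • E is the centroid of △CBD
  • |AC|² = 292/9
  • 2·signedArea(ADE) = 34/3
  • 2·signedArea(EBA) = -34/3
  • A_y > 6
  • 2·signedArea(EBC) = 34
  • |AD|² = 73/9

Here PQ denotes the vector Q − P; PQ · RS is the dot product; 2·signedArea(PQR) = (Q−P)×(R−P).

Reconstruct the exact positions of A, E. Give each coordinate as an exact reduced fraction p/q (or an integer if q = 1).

1. E_x = 5  [E is the centroid of △CBD]
2. E_y = 6  [E is the centroid of △CBD]
   → E = (5, 6)
3. A_x = 1  [2·signedArea(ADE) = 34/3 ∩ 2·signedArea(EBA) = -34/3]
4. A_y = 20/3  [2·signedArea(ADE) = 34/3 ∩ 2·signedArea(EBA) = -34/3]
   → A = (1, 20/3)

A = (1, 20/3)
E = (5, 6)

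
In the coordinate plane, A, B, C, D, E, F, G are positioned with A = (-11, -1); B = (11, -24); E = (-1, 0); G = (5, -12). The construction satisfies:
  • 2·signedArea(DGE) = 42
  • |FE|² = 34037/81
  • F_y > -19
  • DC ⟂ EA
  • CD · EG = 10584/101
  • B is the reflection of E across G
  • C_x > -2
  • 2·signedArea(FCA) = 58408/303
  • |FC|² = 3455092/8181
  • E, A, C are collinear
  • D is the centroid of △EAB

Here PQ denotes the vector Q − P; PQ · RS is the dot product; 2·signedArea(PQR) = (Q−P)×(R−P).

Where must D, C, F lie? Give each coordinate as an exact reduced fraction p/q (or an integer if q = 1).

1. D_x = -1/3  [D is the centroid of △EAB]
2. D_y = -25/3  [D is the centroid of △EAB]
   → D = (-1/3, -25/3)
3. C_x = -353/303  [E, A, C are collinear ∩ DC ⟂ EA]
4. C_y = -5/303  [E, A, C are collinear ∩ DC ⟂ EA]
   → C = (-353/303, -5/303)
5. F_x = 65/9  [line 298/303·x + -2980/303·y + -19370/101 = 0 ∩ |FC|² = 3455092/8181]
6. F_y = -169/9  [line 298/303·x + -2980/303·y + -19370/101 = 0 ∩ |FC|² = 3455092/8181]
   → F = (65/9, -169/9)

C = (-353/303, -5/303)
D = (-1/3, -25/3)
F = (65/9, -169/9)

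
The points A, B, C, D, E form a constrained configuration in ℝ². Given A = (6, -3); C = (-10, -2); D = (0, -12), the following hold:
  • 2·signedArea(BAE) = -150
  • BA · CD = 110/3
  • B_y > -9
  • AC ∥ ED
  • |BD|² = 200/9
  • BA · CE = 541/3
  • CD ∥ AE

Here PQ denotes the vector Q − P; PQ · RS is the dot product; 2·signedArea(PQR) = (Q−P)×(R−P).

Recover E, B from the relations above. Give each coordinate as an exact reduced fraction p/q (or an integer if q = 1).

B = (-10/3, -26/3)
E = (16, -13)

1. E_x = 16  [AC ∥ ED ∩ CD ∥ AE]
2. E_y = -13  [AC ∥ ED ∩ CD ∥ AE]
   → E = (16, -13)
3. B_x = -10/3  [2·signedArea(BAE) = -150 ∩ BA · CE = 541/3]
4. B_y = -26/3  [2·signedArea(BAE) = -150 ∩ BA · CE = 541/3]
   → B = (-10/3, -26/3)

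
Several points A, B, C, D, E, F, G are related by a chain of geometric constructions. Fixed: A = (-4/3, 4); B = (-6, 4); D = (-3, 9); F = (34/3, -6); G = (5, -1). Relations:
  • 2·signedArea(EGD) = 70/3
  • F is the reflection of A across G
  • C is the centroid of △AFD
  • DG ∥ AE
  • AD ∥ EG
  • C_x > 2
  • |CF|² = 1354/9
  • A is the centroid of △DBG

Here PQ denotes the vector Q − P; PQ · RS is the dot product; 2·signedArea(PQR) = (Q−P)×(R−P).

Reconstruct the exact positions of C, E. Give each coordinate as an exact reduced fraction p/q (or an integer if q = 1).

C = (7/3, 7/3)
E = (20/3, -6)

1. C_x = 7/3  [C is the centroid of △AFD]
2. C_y = 7/3  [C is the centroid of △AFD]
   → C = (7/3, 7/3)
3. E_x = 20/3  [AD ∥ EG ∩ DG ∥ AE]
4. E_y = -6  [AD ∥ EG ∩ DG ∥ AE]
   → E = (20/3, -6)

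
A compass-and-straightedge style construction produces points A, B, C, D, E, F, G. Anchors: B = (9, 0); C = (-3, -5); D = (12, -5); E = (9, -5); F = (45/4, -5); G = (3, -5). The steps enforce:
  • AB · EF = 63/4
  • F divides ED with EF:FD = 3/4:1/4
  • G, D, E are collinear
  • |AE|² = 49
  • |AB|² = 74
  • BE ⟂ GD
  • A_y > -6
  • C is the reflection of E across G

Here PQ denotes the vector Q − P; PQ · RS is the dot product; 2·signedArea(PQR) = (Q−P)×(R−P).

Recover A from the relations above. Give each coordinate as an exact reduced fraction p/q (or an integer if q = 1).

A = (2, -5)

1. A_x = 2  [AB · EF = 63/4]
2. A_y = -5  [|AE|² = 49]
   → A = (2, -5)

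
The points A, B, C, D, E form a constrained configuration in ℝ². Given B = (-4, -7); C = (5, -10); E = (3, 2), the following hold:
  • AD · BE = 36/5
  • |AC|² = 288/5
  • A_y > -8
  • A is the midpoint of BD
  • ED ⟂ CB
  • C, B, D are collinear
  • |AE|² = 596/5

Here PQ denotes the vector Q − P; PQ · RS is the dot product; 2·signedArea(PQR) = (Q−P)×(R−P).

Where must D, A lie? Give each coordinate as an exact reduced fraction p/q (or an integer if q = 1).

A = (-11/5, -38/5)
D = (-2/5, -41/5)

1. D_x = -2/5  [C, B, D are collinear ∩ ED ⟂ CB]
2. D_y = -41/5  [C, B, D are collinear ∩ ED ⟂ CB]
   → D = (-2/5, -41/5)
3. A_x = -11/5  [A is the midpoint of BD]
4. A_y = -38/5  [A is the midpoint of BD]
   → A = (-11/5, -38/5)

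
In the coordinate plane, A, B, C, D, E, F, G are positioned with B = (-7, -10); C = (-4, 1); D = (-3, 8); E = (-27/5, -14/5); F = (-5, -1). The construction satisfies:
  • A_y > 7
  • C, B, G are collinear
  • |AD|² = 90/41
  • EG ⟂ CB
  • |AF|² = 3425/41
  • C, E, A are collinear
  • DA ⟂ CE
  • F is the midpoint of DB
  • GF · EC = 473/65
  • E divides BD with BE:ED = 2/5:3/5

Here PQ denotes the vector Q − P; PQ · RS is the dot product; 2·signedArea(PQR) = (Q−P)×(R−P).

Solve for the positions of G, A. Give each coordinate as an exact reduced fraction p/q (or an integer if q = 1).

A = (-66/41, 307/41)
G = (-329/65, -188/65)

1. G_x = -329/65  [C, B, G are collinear ∩ EG ⟂ CB]
2. G_y = -188/65  [C, B, G are collinear ∩ EG ⟂ CB]
   → G = (-329/65, -188/65)
3. A_x = -66/41  [C, E, A are collinear ∩ DA ⟂ CE]
4. A_y = 307/41  [C, E, A are collinear ∩ DA ⟂ CE]
   → A = (-66/41, 307/41)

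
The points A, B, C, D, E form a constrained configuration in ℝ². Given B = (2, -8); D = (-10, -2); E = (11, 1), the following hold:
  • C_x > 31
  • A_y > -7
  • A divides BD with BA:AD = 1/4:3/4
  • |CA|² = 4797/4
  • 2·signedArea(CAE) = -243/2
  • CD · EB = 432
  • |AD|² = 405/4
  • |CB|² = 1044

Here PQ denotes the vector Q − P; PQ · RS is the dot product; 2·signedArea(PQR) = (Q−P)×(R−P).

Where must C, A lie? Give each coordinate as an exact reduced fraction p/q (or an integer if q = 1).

A = (-1, -13/2)
C = (32, 4)

1. C_x = 32  [line 9·x + 9·y + -324 = 0 ∩ |CB|² = 1044]
2. C_y = 4  [line 9·x + 9·y + -324 = 0 ∩ |CB|² = 1044]
   → C = (32, 4)
3. A_x = -1  [A divides BD with BA:AD = 1/4:3/4]
4. A_y = -13/2  [A divides BD with BA:AD = 1/4:3/4]
   → A = (-1, -13/2)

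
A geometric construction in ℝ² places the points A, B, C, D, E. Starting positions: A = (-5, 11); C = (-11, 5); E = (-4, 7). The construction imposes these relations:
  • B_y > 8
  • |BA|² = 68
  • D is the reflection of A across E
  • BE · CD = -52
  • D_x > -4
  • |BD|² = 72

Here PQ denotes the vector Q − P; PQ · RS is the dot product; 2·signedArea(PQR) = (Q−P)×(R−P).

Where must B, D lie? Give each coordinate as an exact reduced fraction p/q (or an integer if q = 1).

B = (3, 9)
D = (-3, 3)

1. D_x = -3  [D is the reflection of A across E]
2. D_y = 3  [D is the reflection of A across E]
   → D = (-3, 3)
3. B_x = 3  [line -8·x + 2·y + 6 = 0 ∩ |BD|² = 72]
4. B_y = 9  [line -8·x + 2·y + 6 = 0 ∩ |BD|² = 72]
   → B = (3, 9)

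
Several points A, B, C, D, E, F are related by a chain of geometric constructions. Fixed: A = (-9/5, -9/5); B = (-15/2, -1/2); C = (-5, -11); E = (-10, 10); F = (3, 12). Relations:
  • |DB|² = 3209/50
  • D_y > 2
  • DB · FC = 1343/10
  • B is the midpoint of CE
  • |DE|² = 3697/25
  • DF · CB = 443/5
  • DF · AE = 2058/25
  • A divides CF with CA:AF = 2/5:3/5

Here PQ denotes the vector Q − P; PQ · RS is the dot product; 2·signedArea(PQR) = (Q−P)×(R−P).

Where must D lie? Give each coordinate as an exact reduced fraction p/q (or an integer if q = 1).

1. D_x = -1/5  [DB · FC = 1343/10 ∩ DF · AE = 2058/25]
2. D_y = 14/5  [DB · FC = 1343/10 ∩ DF · AE = 2058/25]
   → D = (-1/5, 14/5)

D = (-1/5, 14/5)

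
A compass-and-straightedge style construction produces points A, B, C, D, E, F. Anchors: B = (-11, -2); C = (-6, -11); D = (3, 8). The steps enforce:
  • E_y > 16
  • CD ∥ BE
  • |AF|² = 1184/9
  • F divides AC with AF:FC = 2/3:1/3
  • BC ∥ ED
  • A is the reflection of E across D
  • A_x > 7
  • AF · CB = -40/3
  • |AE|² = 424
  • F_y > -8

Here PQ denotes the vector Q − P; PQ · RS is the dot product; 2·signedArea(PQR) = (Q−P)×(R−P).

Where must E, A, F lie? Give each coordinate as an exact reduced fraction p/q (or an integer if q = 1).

A = (8, -1)
E = (-2, 17)
F = (-4/3, -23/3)

1. E_x = -2  [BC ∥ ED ∩ CD ∥ BE]
2. E_y = 17  [BC ∥ ED ∩ CD ∥ BE]
   → E = (-2, 17)
3. A_x = 8  [A is the reflection of E across D]
4. A_y = -1  [A is the reflection of E across D]
   → A = (8, -1)
5. F_x = -4/3  [F divides AC with AF:FC = 2/3:1/3]
6. F_y = -23/3  [F divides AC with AF:FC = 2/3:1/3]
   → F = (-4/3, -23/3)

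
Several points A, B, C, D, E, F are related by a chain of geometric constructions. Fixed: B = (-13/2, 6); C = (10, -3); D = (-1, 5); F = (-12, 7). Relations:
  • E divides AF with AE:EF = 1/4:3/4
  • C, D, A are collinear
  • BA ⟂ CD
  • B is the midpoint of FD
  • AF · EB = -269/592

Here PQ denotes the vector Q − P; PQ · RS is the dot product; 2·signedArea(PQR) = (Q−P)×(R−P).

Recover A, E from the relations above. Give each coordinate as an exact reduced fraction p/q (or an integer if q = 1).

1. A_x = -1877/370  [C, D, A are collinear ∩ BA ⟂ CD]
2. A_y = 1473/185  [C, D, A are collinear ∩ BA ⟂ CD]
   → A = (-1877/370, 1473/185)
3. E_x = -10071/1480  [E divides AF with AE:EF = 1/4:3/4]
4. E_y = 2857/370  [E divides AF with AE:EF = 1/4:3/4]
   → E = (-10071/1480, 2857/370)

A = (-1877/370, 1473/185)
E = (-10071/1480, 2857/370)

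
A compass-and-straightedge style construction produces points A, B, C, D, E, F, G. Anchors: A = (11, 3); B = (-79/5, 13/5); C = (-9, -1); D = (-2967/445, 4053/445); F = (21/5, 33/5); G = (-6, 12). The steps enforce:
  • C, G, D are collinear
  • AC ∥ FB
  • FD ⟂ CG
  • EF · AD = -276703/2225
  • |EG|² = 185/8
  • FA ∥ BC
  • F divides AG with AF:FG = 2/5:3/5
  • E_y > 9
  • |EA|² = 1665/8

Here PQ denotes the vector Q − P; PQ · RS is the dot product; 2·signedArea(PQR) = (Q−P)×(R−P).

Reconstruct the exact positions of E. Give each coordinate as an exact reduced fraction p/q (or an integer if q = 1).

1. E_x = -7/4  [line 7862/445·x + -2718/445·y + 40259/445 = 0 ∩ |EA|² = 1665/8]
2. E_y = 39/4  [line 7862/445·x + -2718/445·y + 40259/445 = 0 ∩ |EA|² = 1665/8]
   → E = (-7/4, 39/4)

E = (-7/4, 39/4)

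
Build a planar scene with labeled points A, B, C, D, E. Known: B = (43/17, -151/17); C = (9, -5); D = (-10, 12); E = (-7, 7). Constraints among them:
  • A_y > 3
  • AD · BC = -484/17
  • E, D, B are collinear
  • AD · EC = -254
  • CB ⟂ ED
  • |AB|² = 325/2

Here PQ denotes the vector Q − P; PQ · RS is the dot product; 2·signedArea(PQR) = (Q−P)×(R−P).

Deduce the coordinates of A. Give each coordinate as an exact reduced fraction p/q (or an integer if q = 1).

1. A_x = -1/2  [AD · EC = -254 ∩ AD · BC = -484/17]
2. A_y = 7/2  [AD · EC = -254 ∩ AD · BC = -484/17]
   → A = (-1/2, 7/2)

A = (-1/2, 7/2)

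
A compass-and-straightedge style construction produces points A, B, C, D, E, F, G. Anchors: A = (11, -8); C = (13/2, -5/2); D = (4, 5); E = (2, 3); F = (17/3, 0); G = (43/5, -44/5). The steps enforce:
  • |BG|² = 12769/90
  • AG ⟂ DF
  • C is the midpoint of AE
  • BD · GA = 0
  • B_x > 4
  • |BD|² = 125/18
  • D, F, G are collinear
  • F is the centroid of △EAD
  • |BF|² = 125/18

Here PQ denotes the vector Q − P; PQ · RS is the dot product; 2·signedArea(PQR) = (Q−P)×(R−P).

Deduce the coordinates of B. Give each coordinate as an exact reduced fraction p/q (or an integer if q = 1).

B = (29/6, 5/2)

1. B_x = 29/6  [line -12/5·x + -4/5·y + 68/5 = 0 ∩ |BD|² = 125/18]
2. B_y = 5/2  [line -12/5·x + -4/5·y + 68/5 = 0 ∩ |BD|² = 125/18]
   → B = (29/6, 5/2)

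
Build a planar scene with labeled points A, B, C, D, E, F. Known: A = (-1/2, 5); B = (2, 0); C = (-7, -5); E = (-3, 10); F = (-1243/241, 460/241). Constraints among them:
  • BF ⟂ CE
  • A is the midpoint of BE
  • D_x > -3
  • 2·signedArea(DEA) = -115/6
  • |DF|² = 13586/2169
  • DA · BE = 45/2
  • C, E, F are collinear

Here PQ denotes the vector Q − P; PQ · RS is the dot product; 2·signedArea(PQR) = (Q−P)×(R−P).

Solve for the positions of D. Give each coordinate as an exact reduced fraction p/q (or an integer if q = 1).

D = (-8/3, 5/3)

1. D_x = -8/3  [2·signedArea(DEA) = -115/6 ∩ DA · BE = 45/2]
2. D_y = 5/3  [2·signedArea(DEA) = -115/6 ∩ DA · BE = 45/2]
   → D = (-8/3, 5/3)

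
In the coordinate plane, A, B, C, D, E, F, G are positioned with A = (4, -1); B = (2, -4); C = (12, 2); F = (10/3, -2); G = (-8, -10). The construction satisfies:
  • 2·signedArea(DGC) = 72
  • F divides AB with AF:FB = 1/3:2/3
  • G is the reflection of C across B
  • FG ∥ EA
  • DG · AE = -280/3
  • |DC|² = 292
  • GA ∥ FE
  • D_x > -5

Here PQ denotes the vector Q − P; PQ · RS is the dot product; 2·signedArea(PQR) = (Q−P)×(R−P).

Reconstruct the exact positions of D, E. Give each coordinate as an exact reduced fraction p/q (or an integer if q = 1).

D = (-4, -4)
E = (46/3, 7)

1. E_x = 46/3  [FG ∥ EA ∩ GA ∥ FE]
2. E_y = 7  [FG ∥ EA ∩ GA ∥ FE]
   → E = (46/3, 7)
3. D_x = -4  [DG · AE = -280/3 ∩ 2·signedArea(DGC) = 72]
4. D_y = -4  [DG · AE = -280/3 ∩ 2·signedArea(DGC) = 72]
   → D = (-4, -4)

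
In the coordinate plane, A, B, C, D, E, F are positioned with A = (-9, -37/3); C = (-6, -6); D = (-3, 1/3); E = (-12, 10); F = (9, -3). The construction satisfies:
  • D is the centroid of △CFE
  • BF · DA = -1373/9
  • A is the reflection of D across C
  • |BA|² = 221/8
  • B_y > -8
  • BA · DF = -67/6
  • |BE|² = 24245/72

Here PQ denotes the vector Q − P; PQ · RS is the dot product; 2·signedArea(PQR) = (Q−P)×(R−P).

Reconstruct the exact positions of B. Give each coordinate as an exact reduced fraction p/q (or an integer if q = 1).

1. B_x = -27/4  [BF · DA = -1373/9 ∩ BA · DF = -67/6]
2. B_y = -91/12  [BF · DA = -1373/9 ∩ BA · DF = -67/6]
   → B = (-27/4, -91/12)

B = (-27/4, -91/12)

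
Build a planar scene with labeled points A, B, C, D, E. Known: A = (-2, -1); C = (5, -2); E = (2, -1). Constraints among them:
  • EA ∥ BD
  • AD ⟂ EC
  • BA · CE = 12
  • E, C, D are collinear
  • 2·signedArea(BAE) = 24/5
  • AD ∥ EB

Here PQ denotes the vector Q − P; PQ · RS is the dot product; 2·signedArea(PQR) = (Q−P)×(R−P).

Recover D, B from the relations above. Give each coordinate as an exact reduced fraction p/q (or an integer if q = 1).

1. D_x = -8/5  [E, C, D are collinear ∩ AD ⟂ EC]
2. D_y = 1/5  [E, C, D are collinear ∩ AD ⟂ EC]
   → D = (-8/5, 1/5)
3. B_x = 12/5  [EA ∥ BD ∩ AD ∥ EB]
4. B_y = 1/5  [EA ∥ BD ∩ AD ∥ EB]
   → B = (12/5, 1/5)

B = (12/5, 1/5)
D = (-8/5, 1/5)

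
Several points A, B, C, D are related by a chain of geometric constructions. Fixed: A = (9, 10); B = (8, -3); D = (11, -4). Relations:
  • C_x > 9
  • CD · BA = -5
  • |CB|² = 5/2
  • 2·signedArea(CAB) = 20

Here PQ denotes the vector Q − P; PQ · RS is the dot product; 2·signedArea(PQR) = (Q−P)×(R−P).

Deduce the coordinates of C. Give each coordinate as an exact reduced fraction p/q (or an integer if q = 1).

C = (19/2, -7/2)

1. C_x = 19/2  [2·signedArea(CAB) = 20 ∩ CD · BA = -5]
2. C_y = -7/2  [2·signedArea(CAB) = 20 ∩ CD · BA = -5]
   → C = (19/2, -7/2)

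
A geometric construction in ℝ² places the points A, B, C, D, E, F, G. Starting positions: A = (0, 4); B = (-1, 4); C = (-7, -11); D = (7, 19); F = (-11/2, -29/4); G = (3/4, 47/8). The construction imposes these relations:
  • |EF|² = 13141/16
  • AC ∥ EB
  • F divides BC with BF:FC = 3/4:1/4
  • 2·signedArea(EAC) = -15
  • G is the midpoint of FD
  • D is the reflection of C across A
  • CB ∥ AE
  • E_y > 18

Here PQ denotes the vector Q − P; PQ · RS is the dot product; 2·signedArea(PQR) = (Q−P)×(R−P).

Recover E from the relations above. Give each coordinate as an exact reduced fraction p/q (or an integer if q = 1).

E = (6, 19)

1. E_x = 6  [AC ∥ EB ∩ CB ∥ AE]
2. E_y = 19  [AC ∥ EB ∩ CB ∥ AE]
   → E = (6, 19)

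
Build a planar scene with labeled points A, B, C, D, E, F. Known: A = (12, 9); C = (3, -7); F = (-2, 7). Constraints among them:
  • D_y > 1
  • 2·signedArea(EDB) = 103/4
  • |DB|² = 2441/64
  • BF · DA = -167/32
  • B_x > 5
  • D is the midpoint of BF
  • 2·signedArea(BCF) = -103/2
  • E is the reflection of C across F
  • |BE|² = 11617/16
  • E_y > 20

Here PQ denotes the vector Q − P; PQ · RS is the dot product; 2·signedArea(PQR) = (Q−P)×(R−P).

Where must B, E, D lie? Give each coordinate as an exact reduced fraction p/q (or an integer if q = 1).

B = (21/4, -3)
D = (13/8, 2)
E = (-7, 21)

1. E_x = -7  [E is the reflection of C across F]
2. E_y = 21  [E is the reflection of C across F]
   → E = (-7, 21)
3. B_x = 21/4  [line -14·x + -5·y + 117/2 = 0 ∩ |BE|² = 11617/16]
4. B_y = -3  [line -14·x + -5·y + 117/2 = 0 ∩ |BE|² = 11617/16]
   → B = (21/4, -3)
5. D_x = 13/8  [D is the midpoint of BF]
6. D_y = 2  [D is the midpoint of BF]
   → D = (13/8, 2)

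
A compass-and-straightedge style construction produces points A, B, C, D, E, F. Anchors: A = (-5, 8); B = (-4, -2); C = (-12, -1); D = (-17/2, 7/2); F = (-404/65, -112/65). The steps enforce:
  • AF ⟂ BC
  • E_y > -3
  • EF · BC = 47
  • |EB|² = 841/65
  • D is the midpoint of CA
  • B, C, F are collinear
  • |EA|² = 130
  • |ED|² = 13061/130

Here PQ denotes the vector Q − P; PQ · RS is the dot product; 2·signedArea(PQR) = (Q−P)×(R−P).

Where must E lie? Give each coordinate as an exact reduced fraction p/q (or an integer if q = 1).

1. E_x = -28/65  [line 8·x + -1·y + 1 = 0 ∩ |EB|² = 841/65]
2. E_y = -159/65  [line 8·x + -1·y + 1 = 0 ∩ |EB|² = 841/65]
   → E = (-28/65, -159/65)

E = (-28/65, -159/65)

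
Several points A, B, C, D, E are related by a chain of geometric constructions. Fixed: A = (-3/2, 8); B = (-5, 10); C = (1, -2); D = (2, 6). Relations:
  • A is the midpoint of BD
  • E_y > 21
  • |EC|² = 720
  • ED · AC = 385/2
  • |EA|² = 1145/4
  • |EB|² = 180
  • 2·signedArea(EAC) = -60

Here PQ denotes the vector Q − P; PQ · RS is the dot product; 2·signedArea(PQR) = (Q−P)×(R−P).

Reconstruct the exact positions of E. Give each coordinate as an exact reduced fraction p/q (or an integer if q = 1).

1. E_x = -11  [2·signedArea(EAC) = -60 ∩ ED · AC = 385/2]
2. E_y = 22  [2·signedArea(EAC) = -60 ∩ ED · AC = 385/2]
   → E = (-11, 22)

E = (-11, 22)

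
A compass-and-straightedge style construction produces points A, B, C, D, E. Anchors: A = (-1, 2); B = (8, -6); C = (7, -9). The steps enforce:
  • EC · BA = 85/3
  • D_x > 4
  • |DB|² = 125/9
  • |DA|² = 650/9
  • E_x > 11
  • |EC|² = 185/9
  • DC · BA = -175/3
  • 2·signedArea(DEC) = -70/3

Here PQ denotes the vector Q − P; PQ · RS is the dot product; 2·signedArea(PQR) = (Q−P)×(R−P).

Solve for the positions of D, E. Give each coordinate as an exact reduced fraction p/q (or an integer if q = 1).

D = (14/3, -13/3)
E = (34/3, -23/3)

1. E_x = 34/3  [line 9·x + -8·y + -490/3 = 0 ∩ |EC|² = 185/9]
2. E_y = -23/3  [line 9·x + -8·y + -490/3 = 0 ∩ |EC|² = 185/9]
   → E = (34/3, -23/3)
3. D_x = 14/3  [2·signedArea(DEC) = -70/3 ∩ DC · BA = -175/3]
4. D_y = -13/3  [2·signedArea(DEC) = -70/3 ∩ DC · BA = -175/3]
   → D = (14/3, -13/3)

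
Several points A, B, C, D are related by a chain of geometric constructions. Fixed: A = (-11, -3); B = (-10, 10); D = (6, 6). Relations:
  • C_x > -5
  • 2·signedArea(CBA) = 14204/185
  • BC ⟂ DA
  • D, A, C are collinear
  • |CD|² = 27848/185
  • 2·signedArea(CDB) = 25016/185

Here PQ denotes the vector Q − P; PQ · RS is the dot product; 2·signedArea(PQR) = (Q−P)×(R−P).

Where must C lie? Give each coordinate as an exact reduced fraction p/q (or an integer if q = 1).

1. C_x = -896/185  [D, A, C are collinear ∩ BC ⟂ DA]
2. C_y = 48/185  [D, A, C are collinear ∩ BC ⟂ DA]
   → C = (-896/185, 48/185)

C = (-896/185, 48/185)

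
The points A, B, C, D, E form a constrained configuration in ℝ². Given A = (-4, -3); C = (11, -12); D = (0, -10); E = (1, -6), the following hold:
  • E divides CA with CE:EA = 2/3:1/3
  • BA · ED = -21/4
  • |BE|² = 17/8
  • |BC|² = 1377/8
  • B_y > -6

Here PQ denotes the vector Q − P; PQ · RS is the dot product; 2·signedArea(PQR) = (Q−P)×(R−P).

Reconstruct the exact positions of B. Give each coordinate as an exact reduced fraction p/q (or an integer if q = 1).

B = (-1/4, -21/4)

1. B_x = -1/4  [line 1·x + 4·y + 85/4 = 0 ∩ |BC|² = 1377/8]
2. B_y = -21/4  [line 1·x + 4·y + 85/4 = 0 ∩ |BC|² = 1377/8]
   → B = (-1/4, -21/4)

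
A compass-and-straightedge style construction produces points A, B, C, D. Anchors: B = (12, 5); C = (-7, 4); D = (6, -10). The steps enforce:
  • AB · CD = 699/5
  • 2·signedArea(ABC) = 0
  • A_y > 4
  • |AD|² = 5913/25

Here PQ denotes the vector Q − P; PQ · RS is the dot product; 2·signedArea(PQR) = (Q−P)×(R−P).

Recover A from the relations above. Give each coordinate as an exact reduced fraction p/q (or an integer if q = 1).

A = (3/5, 22/5)

1. A_x = 3/5  [2·signedArea(ABC) = 0 ∩ AB · CD = 699/5]
2. A_y = 22/5  [2·signedArea(ABC) = 0 ∩ AB · CD = 699/5]
   → A = (3/5, 22/5)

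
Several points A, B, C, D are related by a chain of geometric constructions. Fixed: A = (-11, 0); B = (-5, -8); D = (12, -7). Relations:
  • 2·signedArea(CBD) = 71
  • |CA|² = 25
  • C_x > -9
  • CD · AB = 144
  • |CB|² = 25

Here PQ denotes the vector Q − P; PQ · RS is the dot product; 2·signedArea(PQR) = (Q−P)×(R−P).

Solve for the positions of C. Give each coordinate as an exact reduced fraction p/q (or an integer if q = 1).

1. C_x = -8  [2·signedArea(CBD) = 71 ∩ CD · AB = 144]
2. C_y = -4  [2·signedArea(CBD) = 71 ∩ CD · AB = 144]
   → C = (-8, -4)

C = (-8, -4)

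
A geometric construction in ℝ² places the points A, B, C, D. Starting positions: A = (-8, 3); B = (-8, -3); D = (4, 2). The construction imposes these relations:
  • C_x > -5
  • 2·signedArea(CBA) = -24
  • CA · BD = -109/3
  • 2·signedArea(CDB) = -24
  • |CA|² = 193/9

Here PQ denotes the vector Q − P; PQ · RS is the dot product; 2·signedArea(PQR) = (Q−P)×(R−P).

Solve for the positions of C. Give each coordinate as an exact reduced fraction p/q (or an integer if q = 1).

1. C_x = -4  [CA · BD = -109/3 ∩ 2·signedArea(CDB) = -24]
2. C_y = 2/3  [CA · BD = -109/3 ∩ 2·signedArea(CDB) = -24]
   → C = (-4, 2/3)

C = (-4, 2/3)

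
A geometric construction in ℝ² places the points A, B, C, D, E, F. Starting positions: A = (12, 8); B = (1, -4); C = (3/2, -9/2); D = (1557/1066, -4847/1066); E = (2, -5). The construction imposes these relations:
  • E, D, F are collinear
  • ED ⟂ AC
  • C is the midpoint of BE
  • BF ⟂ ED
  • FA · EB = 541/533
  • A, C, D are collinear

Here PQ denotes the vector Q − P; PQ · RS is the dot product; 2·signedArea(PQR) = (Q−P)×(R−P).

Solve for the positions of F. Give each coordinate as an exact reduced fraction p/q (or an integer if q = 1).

1. F_x = 491/533  [E, D, F are collinear ∩ BF ⟂ ED]
2. F_y = -2182/533  [E, D, F are collinear ∩ BF ⟂ ED]
   → F = (491/533, -2182/533)

F = (491/533, -2182/533)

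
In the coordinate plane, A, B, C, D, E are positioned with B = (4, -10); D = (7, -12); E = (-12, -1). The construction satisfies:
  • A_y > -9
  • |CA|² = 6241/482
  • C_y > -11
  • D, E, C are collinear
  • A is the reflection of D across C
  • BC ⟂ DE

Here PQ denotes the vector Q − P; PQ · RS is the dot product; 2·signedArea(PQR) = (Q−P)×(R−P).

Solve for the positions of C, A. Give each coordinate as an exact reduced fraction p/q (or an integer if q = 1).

1. C_x = 1873/482  [D, E, C are collinear ∩ BC ⟂ DE]
2. C_y = -4915/482  [D, E, C are collinear ∩ BC ⟂ DE]
   → C = (1873/482, -4915/482)
3. A_x = 186/241  [A is the reflection of D across C]
4. A_y = -2023/241  [A is the reflection of D across C]
   → A = (186/241, -2023/241)

A = (186/241, -2023/241)
C = (1873/482, -4915/482)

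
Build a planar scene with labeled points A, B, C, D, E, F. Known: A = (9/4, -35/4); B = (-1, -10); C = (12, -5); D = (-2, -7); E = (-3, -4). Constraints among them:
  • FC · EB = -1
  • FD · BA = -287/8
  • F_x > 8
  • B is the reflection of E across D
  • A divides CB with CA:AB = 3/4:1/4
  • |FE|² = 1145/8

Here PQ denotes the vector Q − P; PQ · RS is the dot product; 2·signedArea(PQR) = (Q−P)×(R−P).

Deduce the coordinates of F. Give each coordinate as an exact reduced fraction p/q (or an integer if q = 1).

F = (35/4, -25/4)

1. F_x = 35/4  [FD · BA = -287/8 ∩ FC · EB = -1]
2. F_y = -25/4  [FD · BA = -287/8 ∩ FC · EB = -1]
   → F = (35/4, -25/4)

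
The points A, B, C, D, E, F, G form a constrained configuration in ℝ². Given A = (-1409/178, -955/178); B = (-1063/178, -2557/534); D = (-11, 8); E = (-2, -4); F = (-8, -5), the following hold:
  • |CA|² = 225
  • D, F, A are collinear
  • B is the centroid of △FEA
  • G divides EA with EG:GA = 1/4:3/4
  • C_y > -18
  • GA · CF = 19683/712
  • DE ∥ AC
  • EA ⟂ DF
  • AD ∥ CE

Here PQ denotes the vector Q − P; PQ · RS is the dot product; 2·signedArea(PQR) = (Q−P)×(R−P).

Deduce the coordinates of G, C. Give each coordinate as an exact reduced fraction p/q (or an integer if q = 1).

1. G_x = -2477/712  [G divides EA with EG:GA = 1/4:3/4]
2. G_y = -3091/712  [G divides EA with EG:GA = 1/4:3/4]
   → G = (-2477/712, -3091/712)
3. C_x = 193/178  [AD ∥ CE ∩ DE ∥ AC]
4. C_y = -3091/178  [AD ∥ CE ∩ DE ∥ AC]
   → C = (193/178, -3091/178)

C = (193/178, -3091/178)
G = (-2477/712, -3091/712)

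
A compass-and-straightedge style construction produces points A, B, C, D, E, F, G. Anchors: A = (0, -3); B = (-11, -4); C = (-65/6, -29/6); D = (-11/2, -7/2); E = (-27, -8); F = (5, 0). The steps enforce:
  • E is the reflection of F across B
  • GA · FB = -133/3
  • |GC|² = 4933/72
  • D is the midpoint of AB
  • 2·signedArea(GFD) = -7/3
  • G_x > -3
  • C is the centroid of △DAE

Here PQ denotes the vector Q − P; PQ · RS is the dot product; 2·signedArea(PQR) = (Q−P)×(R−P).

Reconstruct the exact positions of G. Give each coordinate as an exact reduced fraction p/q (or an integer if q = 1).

G = (-35/12, -29/12)

1. G_x = -35/12  [GA · FB = -133/3 ∩ 2·signedArea(GFD) = -7/3]
2. G_y = -29/12  [GA · FB = -133/3 ∩ 2·signedArea(GFD) = -7/3]
   → G = (-35/12, -29/12)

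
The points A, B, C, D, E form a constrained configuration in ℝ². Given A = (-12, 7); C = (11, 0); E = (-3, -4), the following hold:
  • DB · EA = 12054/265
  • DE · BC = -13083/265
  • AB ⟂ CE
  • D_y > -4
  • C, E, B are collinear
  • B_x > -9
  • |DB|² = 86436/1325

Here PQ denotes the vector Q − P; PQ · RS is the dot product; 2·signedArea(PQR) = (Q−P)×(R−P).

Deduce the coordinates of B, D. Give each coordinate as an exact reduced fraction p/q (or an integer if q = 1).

B = (-446/53, -294/53)
D = (-172/265, -882/265)

1. B_x = -446/53  [C, E, B are collinear ∩ AB ⟂ CE]
2. B_y = -294/53  [C, E, B are collinear ∩ AB ⟂ CE]
   → B = (-446/53, -294/53)
3. D_x = -172/265  [DE · BC = -13083/265 ∩ DB · EA = 12054/265]
4. D_y = -882/265  [DE · BC = -13083/265 ∩ DB · EA = 12054/265]
   → D = (-172/265, -882/265)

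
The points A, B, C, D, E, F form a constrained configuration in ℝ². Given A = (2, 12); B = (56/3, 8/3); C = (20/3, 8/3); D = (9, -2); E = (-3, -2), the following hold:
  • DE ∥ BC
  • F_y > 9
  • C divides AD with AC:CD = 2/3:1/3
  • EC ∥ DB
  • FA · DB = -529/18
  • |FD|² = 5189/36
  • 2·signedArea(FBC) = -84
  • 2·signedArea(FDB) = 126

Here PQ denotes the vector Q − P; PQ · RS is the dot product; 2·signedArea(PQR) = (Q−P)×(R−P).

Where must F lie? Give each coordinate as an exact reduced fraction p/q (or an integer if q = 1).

F = (37/6, 29/3)

1. F_x = 37/6  [2·signedArea(FDB) = 126 ∩ FA · DB = -529/18]
2. F_y = 29/3  [2·signedArea(FDB) = 126 ∩ FA · DB = -529/18]
   → F = (37/6, 29/3)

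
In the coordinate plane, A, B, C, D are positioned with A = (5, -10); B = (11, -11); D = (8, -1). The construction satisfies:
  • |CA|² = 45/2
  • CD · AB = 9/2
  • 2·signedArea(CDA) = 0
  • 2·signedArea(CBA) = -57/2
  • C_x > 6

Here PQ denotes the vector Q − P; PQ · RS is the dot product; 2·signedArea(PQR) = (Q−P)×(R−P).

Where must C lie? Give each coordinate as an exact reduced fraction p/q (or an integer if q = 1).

C = (13/2, -11/2)

1. C_x = 13/2  [2·signedArea(CDA) = 0 ∩ 2·signedArea(CBA) = -57/2]
2. C_y = -11/2  [2·signedArea(CDA) = 0 ∩ 2·signedArea(CBA) = -57/2]
   → C = (13/2, -11/2)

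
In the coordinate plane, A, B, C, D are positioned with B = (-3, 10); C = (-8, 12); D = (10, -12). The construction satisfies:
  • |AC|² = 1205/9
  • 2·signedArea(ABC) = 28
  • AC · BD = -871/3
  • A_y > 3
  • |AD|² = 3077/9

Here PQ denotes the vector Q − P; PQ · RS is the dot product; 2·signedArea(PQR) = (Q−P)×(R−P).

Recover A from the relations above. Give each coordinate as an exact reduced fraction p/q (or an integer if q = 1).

1. A_x = -1/3  [2·signedArea(ABC) = 28 ∩ AC · BD = -871/3]
2. A_y = 10/3  [2·signedArea(ABC) = 28 ∩ AC · BD = -871/3]
   → A = (-1/3, 10/3)

A = (-1/3, 10/3)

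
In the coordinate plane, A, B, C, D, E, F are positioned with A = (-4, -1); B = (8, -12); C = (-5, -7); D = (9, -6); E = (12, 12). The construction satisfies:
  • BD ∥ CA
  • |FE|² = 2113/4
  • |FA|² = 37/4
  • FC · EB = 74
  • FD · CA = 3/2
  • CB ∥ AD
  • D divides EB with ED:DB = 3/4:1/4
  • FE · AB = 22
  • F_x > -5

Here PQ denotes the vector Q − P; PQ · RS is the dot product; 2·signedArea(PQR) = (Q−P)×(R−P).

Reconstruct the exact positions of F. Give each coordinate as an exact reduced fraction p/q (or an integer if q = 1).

1. F_x = -9/2  [FD · CA = 3/2 ∩ FE · AB = 22]
2. F_y = -4  [FD · CA = 3/2 ∩ FE · AB = 22]
   → F = (-9/2, -4)

F = (-9/2, -4)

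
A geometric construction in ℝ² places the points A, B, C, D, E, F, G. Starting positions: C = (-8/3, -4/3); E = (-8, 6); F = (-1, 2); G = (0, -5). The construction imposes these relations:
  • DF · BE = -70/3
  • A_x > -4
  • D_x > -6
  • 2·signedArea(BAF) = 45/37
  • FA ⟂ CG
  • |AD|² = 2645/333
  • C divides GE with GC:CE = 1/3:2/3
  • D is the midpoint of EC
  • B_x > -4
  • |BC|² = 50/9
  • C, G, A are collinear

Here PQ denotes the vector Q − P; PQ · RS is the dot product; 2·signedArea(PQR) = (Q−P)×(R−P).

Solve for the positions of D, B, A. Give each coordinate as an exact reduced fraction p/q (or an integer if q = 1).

1. D_x = -16/3  [D is the midpoint of EC]
2. D_y = 7/3  [D is the midpoint of EC]
   → D = (-16/3, 7/3)
3. A_x = -136/37  [C, G, A are collinear ∩ FA ⟂ CG]
4. A_y = 2/37  [C, G, A are collinear ∩ FA ⟂ CG]
   → A = (-136/37, 2/37)
5. B_x = -3  [2·signedArea(BAF) = 45/37 ∩ DF · BE = -70/3]
6. B_y = 1  [2·signedArea(BAF) = 45/37 ∩ DF · BE = -70/3]
   → B = (-3, 1)

A = (-136/37, 2/37)
B = (-3, 1)
D = (-16/3, 7/3)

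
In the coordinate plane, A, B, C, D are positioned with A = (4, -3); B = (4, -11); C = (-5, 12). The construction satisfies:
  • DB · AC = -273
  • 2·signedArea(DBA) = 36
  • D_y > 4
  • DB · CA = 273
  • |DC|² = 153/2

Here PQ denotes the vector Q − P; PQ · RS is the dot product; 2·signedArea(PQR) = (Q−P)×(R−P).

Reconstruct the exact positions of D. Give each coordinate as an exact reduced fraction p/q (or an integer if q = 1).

1. D_x = -1/2  [DB · AC = -273 ∩ 2·signedArea(DBA) = 36]
2. D_y = 9/2  [DB · AC = -273 ∩ 2·signedArea(DBA) = 36]
   → D = (-1/2, 9/2)

D = (-1/2, 9/2)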